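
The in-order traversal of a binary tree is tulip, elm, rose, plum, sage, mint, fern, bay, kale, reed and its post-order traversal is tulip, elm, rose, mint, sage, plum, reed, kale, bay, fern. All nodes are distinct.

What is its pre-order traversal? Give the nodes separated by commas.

fern, plum, rose, elm, tulip, sage, mint, bay, kale, reed

The last element of post-order is the root; it splits in-order into left and right subtrees.
Root fern: left subtree has 6 nodes {tulip, elm, rose, plum, sage, mint}, right has 3 {bay, kale, reed}.
  Root plum: left subtree has 3 nodes {tulip, elm, rose}, right has 2 {sage, mint}.
    Root rose: left subtree has 2 nodes {tulip, elm}, right has 0 { }.
      Root elm: left subtree has 1 node {tulip}, right has 0 { }.
    Root sage: left subtree has 0 nodes { }, right has 1 {mint}.
  Root bay: left subtree has 0 nodes { }, right has 2 {kale, reed}.
    Root kale: left subtree has 0 nodes { }, right has 1 {reed}.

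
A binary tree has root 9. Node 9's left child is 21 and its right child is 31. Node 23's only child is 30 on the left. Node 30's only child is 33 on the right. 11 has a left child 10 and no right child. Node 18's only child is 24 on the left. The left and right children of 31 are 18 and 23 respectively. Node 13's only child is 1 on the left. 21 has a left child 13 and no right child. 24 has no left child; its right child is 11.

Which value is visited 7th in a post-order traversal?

18

Post-order visits the left subtree, then the right subtree, then the node.
At 9: go left to 21.
  At 21: go left to 13.
    At 13: go left to 1.
      1 is a leaf — visit 1.
    At 13: no right child.
    Visit 13.
  At 21: no right child.
  Visit 21.
At 9: go right to 31.
  At 31: go left to 18.
    At 18: go left to 24.
      At 24: no left child.
      At 24: go right to 11.
        At 11: go left to 10.
          10 is a leaf — visit 10.
        At 11: no right child.
        Visit 11.
      Visit 24.
    At 18: no right child.
    Visit 18.
  At 31: go right to 23.
    At 23: go left to 30.
      At 30: no left child.
      At 30: go right to 33.
        33 is a leaf — visit 33.
      Visit 30.
    At 23: no right child.
    Visit 23.
  Visit 31.
Visit 9.
Full post-order sequence: 1, 13, 21, 10, 11, 24, 18, 33, 30, 23, 31, 9.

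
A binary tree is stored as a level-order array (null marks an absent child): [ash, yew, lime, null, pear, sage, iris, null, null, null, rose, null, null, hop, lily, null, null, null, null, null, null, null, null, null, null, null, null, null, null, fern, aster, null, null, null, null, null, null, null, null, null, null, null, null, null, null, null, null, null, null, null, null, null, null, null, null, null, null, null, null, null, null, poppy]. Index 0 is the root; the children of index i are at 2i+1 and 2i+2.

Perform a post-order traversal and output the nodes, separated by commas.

Post-order visits the left subtree, then the right subtree, then the node.
At ash: go left to yew.
  At yew: no left child.
  At yew: go right to pear.
    At pear: no left child.
    At pear: go right to rose.
      rose is a leaf — visit rose.
    Visit pear.
  Visit yew.
At ash: go right to lime.
  At lime: go left to sage.
    sage is a leaf — visit sage.
  At lime: go right to iris.
    At iris: go left to hop.
      hop is a leaf — visit hop.
    At iris: go right to lily.
      At lily: go left to fern.
        fern is a leaf — visit fern.
      At lily: go right to aster.
        At aster: go left to poppy.
          poppy is a leaf — visit poppy.
        At aster: no right child.
        Visit aster.
      Visit lily.
    Visit iris.
  Visit lime.
Visit ash.

rose, pear, yew, sage, hop, fern, poppy, aster, lily, iris, lime, ash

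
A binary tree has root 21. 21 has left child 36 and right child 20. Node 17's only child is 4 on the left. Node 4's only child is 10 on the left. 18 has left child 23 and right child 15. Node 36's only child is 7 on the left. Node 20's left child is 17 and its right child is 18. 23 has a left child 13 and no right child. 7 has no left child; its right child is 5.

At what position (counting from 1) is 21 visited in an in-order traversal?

4

In-order visits the left subtree, then the node, then the right subtree.
At 21: go left to 36.
  At 36: go left to 7.
    At 7: no left child.
    Visit 7.
    At 7: go right to 5.
      5 is a leaf — visit 5.
  Visit 36.
  At 36: no right child.
Visit 21.
At 21: go right to 20.
  At 20: go left to 17.
    At 17: go left to 4.
      At 4: go left to 10.
        10 is a leaf — visit 10.
      Visit 4.
      At 4: no right child.
    Visit 17.
    At 17: no right child.
  Visit 20.
  At 20: go right to 18.
    At 18: go left to 23.
      At 23: go left to 13.
        13 is a leaf — visit 13.
      Visit 23.
      At 23: no right child.
    Visit 18.
    At 18: go right to 15.
      15 is a leaf — visit 15.
Full in-order sequence: 7, 5, 36, 21, 10, 4, 17, 20, 13, 23, 18, 15.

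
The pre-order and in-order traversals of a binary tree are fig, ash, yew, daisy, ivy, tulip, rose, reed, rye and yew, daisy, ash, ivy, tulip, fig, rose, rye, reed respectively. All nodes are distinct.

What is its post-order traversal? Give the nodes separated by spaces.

daisy yew tulip ivy ash rye reed rose fig

The first element of pre-order is the root; it splits in-order into left and right subtrees.
Root fig: left subtree has 5 nodes {yew, daisy, ash, ivy, tulip}, right has 3 {rose, rye, reed}.
  Root ash: left subtree has 2 nodes {yew, daisy}, right has 2 {ivy, tulip}.
    Root yew: left subtree has 0 nodes { }, right has 1 {daisy}.
    Root ivy: left subtree has 0 nodes { }, right has 1 {tulip}.
  Root rose: left subtree has 0 nodes { }, right has 2 {rye, reed}.
    Root reed: left subtree has 1 node {rye}, right has 0 { }.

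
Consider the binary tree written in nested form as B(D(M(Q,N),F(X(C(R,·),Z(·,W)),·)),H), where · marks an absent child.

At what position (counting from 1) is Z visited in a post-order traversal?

7

Post-order visits the left subtree, then the right subtree, then the node.
At B: go left to D.
  At D: go left to M.
    At M: go left to Q.
      Q is a leaf — visit Q.
    At M: go right to N.
      N is a leaf — visit N.
    Visit M.
  At D: go right to F.
    At F: go left to X.
      At X: go left to C.
        At C: go left to R.
          R is a leaf — visit R.
        At C: no right child.
        Visit C.
      At X: go right to Z.
        At Z: no left child.
        At Z: go right to W.
          W is a leaf — visit W.
        Visit Z.
      Visit X.
    At F: no right child.
    Visit F.
  Visit D.
At B: go right to H.
  H is a leaf — visit H.
Visit B.
Full post-order sequence: Q, N, M, R, C, W, Z, X, F, D, H, B.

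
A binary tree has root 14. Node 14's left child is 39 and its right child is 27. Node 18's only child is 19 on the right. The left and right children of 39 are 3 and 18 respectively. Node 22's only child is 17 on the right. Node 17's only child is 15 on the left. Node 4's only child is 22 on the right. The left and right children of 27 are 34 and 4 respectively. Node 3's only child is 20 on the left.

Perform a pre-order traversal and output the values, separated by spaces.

14 39 3 20 18 19 27 34 4 22 17 15

Pre-order visits the node, then its left subtree, then its right subtree.
Visit 14.
At 14: go left to 39.
  Visit 39.
  At 39: go left to 3.
    Visit 3.
    At 3: go left to 20.
      20 is a leaf — visit 20.
    At 3: no right child.
  At 39: go right to 18.
    Visit 18.
    At 18: no left child.
    At 18: go right to 19.
      19 is a leaf — visit 19.
At 14: go right to 27.
  Visit 27.
  At 27: go left to 34.
    34 is a leaf — visit 34.
  At 27: go right to 4.
    Visit 4.
    At 4: no left child.
    At 4: go right to 22.
      Visit 22.
      At 22: no left child.
      At 22: go right to 17.
        Visit 17.
        At 17: go left to 15.
          15 is a leaf — visit 15.
        At 17: no right child.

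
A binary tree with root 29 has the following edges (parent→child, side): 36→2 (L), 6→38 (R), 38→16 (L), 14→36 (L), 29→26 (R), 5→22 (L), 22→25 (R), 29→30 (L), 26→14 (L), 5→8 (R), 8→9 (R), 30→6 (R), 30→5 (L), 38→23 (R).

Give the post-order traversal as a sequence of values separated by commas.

Post-order visits the left subtree, then the right subtree, then the node.
At 29: go left to 30.
  At 30: go left to 5.
    At 5: go left to 22.
      At 22: no left child.
      At 22: go right to 25.
        25 is a leaf — visit 25.
      Visit 22.
    At 5: go right to 8.
      At 8: no left child.
      At 8: go right to 9.
        9 is a leaf — visit 9.
      Visit 8.
    Visit 5.
  At 30: go right to 6.
    At 6: no left child.
    At 6: go right to 38.
      At 38: go left to 16.
        16 is a leaf — visit 16.
      At 38: go right to 23.
        23 is a leaf — visit 23.
      Visit 38.
    Visit 6.
  Visit 30.
At 29: go right to 26.
  At 26: go left to 14.
    At 14: go left to 36.
      At 36: go left to 2.
        2 is a leaf — visit 2.
      At 36: no right child.
      Visit 36.
    At 14: no right child.
    Visit 14.
  At 26: no right child.
  Visit 26.
Visit 29.

25, 22, 9, 8, 5, 16, 23, 38, 6, 30, 2, 36, 14, 26, 29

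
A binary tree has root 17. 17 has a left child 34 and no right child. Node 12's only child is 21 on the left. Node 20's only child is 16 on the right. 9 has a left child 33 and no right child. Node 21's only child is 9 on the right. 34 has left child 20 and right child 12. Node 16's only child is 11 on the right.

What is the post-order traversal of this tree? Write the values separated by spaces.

Post-order visits the left subtree, then the right subtree, then the node.
At 17: go left to 34.
  At 34: go left to 20.
    At 20: no left child.
    At 20: go right to 16.
      At 16: no left child.
      At 16: go right to 11.
        11 is a leaf — visit 11.
      Visit 16.
    Visit 20.
  At 34: go right to 12.
    At 12: go left to 21.
      At 21: no left child.
      At 21: go right to 9.
        At 9: go left to 33.
          33 is a leaf — visit 33.
        At 9: no right child.
        Visit 9.
      Visit 21.
    At 12: no right child.
    Visit 12.
  Visit 34.
At 17: no right child.
Visit 17.

11 16 20 33 9 21 12 34 17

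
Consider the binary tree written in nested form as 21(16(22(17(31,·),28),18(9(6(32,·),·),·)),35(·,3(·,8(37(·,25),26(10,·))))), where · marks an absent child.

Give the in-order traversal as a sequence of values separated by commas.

In-order visits the left subtree, then the node, then the right subtree.
At 21: go left to 16.
  At 16: go left to 22.
    At 22: go left to 17.
      At 17: go left to 31.
        31 is a leaf — visit 31.
      Visit 17.
      At 17: no right child.
    Visit 22.
    At 22: go right to 28.
      28 is a leaf — visit 28.
  Visit 16.
  At 16: go right to 18.
    At 18: go left to 9.
      At 9: go left to 6.
        At 6: go left to 32.
          32 is a leaf — visit 32.
        Visit 6.
        At 6: no right child.
      Visit 9.
      At 9: no right child.
    Visit 18.
    At 18: no right child.
Visit 21.
At 21: go right to 35.
  At 35: no left child.
  Visit 35.
  At 35: go right to 3.
    At 3: no left child.
    Visit 3.
    At 3: go right to 8.
      At 8: go left to 37.
        At 37: no left child.
        Visit 37.
        At 37: go right to 25.
          25 is a leaf — visit 25.
      Visit 8.
      At 8: go right to 26.
        At 26: go left to 10.
          10 is a leaf — visit 10.
        Visit 26.
        At 26: no right child.

31, 17, 22, 28, 16, 32, 6, 9, 18, 21, 35, 3, 37, 25, 8, 10, 26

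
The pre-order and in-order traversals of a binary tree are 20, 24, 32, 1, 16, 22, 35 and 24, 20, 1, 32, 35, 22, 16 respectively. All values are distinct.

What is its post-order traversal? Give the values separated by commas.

24, 1, 35, 22, 16, 32, 20

The first element of pre-order is the root; it splits in-order into left and right subtrees.
Root 20: left subtree has 1 node {24}, right has 5 {1, 32, 35, 22, 16}.
  Root 32: left subtree has 1 node {1}, right has 3 {35, 22, 16}.
    Root 16: left subtree has 2 nodes {35, 22}, right has 0 { }.
      Root 22: left subtree has 1 node {35}, right has 0 { }.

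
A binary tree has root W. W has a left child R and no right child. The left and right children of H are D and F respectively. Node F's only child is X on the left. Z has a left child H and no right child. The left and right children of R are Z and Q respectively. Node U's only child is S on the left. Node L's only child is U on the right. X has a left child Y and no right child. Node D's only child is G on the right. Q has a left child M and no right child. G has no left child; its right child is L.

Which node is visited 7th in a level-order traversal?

D

Level-order visits nodes level by level from the root, left to right within each level.
Level 0: W
Level 1: R
Level 2: Z, Q
Level 3: H, M
Level 4: D, F
Level 5: G, X
Level 6: L, Y
Level 7: U
Level 8: S
Full level-order sequence: W, R, Z, Q, H, M, D, F, G, X, L, Y, U, S.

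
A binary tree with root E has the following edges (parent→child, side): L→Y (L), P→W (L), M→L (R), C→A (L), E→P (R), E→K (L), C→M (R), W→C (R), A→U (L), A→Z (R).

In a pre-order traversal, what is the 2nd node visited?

K

Pre-order visits the node, then its left subtree, then its right subtree.
Visit E.
At E: go left to K.
  K is a leaf — visit K.
At E: go right to P.
  Visit P.
  At P: go left to W.
    Visit W.
    At W: no left child.
    At W: go right to C.
      Visit C.
      At C: go left to A.
        Visit A.
        At A: go left to U.
          U is a leaf — visit U.
        At A: go right to Z.
          Z is a leaf — visit Z.
      At C: go right to M.
        Visit M.
        At M: no left child.
        At M: go right to L.
          Visit L.
          At L: go left to Y.
            Y is a leaf — visit Y.
          At L: no right child.
  At P: no right child.
Full pre-order sequence: E, K, P, W, C, A, U, Z, M, L, Y.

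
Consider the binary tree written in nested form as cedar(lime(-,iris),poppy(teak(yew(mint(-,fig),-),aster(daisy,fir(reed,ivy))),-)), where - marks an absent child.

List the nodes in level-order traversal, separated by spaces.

cedar lime poppy iris teak yew aster mint daisy fir fig reed ivy

Level-order visits nodes level by level from the root, left to right within each level.
Level 0: cedar
Level 1: lime, poppy
Level 2: iris, teak
Level 3: yew, aster
Level 4: mint, daisy, fir
Level 5: fig, reed, ivy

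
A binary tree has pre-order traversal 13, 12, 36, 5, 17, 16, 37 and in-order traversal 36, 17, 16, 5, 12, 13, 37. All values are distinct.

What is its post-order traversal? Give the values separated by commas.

16, 17, 5, 36, 12, 37, 13

The first element of pre-order is the root; it splits in-order into left and right subtrees.
Root 13: left subtree has 5 nodes {36, 17, 16, 5, 12}, right has 1 {37}.
  Root 12: left subtree has 4 nodes {36, 17, 16, 5}, right has 0 { }.
    Root 36: left subtree has 0 nodes { }, right has 3 {17, 16, 5}.
      Root 5: left subtree has 2 nodes {17, 16}, right has 0 { }.
        Root 17: left subtree has 0 nodes { }, right has 1 {16}.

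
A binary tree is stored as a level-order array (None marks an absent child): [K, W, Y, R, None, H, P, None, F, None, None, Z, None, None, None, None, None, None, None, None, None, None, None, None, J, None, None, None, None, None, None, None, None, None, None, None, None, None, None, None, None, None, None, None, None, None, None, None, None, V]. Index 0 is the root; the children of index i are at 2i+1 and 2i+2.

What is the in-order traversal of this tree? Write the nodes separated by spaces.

In-order visits the left subtree, then the node, then the right subtree.
At K: go left to W.
  At W: go left to R.
    At R: no left child.
    Visit R.
    At R: go right to F.
      F is a leaf — visit F.
  Visit W.
  At W: no right child.
Visit K.
At K: go right to Y.
  At Y: go left to H.
    At H: go left to Z.
      At Z: no left child.
      Visit Z.
      At Z: go right to J.
        At J: go left to V.
          V is a leaf — visit V.
        Visit J.
        At J: no right child.
    Visit H.
    At H: no right child.
  Visit Y.
  At Y: go right to P.
    P is a leaf — visit P.

R F W K Z V J H Y P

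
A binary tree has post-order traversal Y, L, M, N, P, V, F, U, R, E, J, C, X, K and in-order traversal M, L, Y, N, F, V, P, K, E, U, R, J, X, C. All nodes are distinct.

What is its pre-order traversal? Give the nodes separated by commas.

The last element of post-order is the root; it splits in-order into left and right subtrees.
Root K: left subtree has 7 nodes {M, L, Y, N, F, V, P}, right has 6 {E, U, R, J, X, C}.
  Root F: left subtree has 4 nodes {M, L, Y, N}, right has 2 {V, P}.
    Root N: left subtree has 3 nodes {M, L, Y}, right has 0 { }.
      Root M: left subtree has 0 nodes { }, right has 2 {L, Y}.
        Root L: left subtree has 0 nodes { }, right has 1 {Y}.
    Root V: left subtree has 0 nodes { }, right has 1 {P}.
  Root X: left subtree has 4 nodes {E, U, R, J}, right has 1 {C}.
    Root J: left subtree has 3 nodes {E, U, R}, right has 0 { }.
      Root E: left subtree has 0 nodes { }, right has 2 {U, R}.
        Root R: left subtree has 1 node {U}, right has 0 { }.

K, F, N, M, L, Y, V, P, X, J, E, R, U, C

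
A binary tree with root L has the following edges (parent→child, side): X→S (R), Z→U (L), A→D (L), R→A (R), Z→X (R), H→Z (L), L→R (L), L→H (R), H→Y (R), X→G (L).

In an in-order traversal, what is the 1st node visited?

R

In-order visits the left subtree, then the node, then the right subtree.
At L: go left to R.
  At R: no left child.
  Visit R.
  At R: go right to A.
    At A: go left to D.
      D is a leaf — visit D.
    Visit A.
    At A: no right child.
Visit L.
At L: go right to H.
  At H: go left to Z.
    At Z: go left to U.
      U is a leaf — visit U.
    Visit Z.
    At Z: go right to X.
      At X: go left to G.
        G is a leaf — visit G.
      Visit X.
      At X: go right to S.
        S is a leaf — visit S.
  Visit H.
  At H: go right to Y.
    Y is a leaf — visit Y.
Full in-order sequence: R, D, A, L, U, Z, G, X, S, H, Y.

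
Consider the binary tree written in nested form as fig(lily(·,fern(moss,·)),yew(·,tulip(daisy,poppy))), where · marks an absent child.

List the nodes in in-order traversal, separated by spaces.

lily moss fern fig yew daisy tulip poppy

In-order visits the left subtree, then the node, then the right subtree.
At fig: go left to lily.
  At lily: no left child.
  Visit lily.
  At lily: go right to fern.
    At fern: go left to moss.
      moss is a leaf — visit moss.
    Visit fern.
    At fern: no right child.
Visit fig.
At fig: go right to yew.
  At yew: no left child.
  Visit yew.
  At yew: go right to tulip.
    At tulip: go left to daisy.
      daisy is a leaf — visit daisy.
    Visit tulip.
    At tulip: go right to poppy.
      poppy is a leaf — visit poppy.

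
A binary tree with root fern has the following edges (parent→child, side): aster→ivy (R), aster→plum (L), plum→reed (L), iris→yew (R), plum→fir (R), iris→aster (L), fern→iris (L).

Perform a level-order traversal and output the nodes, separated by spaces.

fern iris aster yew plum ivy reed fir

Level-order visits nodes level by level from the root, left to right within each level.
Level 0: fern
Level 1: iris
Level 2: aster, yew
Level 3: plum, ivy
Level 4: reed, fir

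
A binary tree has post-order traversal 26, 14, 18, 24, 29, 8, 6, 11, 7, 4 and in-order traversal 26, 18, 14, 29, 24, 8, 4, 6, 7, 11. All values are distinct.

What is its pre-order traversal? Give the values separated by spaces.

The last element of post-order is the root; it splits in-order into left and right subtrees.
Root 4: left subtree has 6 nodes {26, 18, 14, 29, 24, 8}, right has 3 {6, 7, 11}.
  Root 8: left subtree has 5 nodes {26, 18, 14, 29, 24}, right has 0 { }.
    Root 29: left subtree has 3 nodes {26, 18, 14}, right has 1 {24}.
      Root 18: left subtree has 1 node {26}, right has 1 {14}.
  Root 7: left subtree has 1 node {6}, right has 1 {11}.

4 8 29 18 26 14 24 7 6 11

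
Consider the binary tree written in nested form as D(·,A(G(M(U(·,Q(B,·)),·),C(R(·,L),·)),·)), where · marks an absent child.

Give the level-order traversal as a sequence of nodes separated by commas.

D, A, G, M, C, U, R, Q, L, B

Level-order visits nodes level by level from the root, left to right within each level.
Level 0: D
Level 1: A
Level 2: G
Level 3: M, C
Level 4: U, R
Level 5: Q, L
Level 6: B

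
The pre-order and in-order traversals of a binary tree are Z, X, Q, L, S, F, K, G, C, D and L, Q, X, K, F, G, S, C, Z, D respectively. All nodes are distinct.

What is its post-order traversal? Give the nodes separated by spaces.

The first element of pre-order is the root; it splits in-order into left and right subtrees.
Root Z: left subtree has 8 nodes {L, Q, X, K, F, G, S, C}, right has 1 {D}.
  Root X: left subtree has 2 nodes {L, Q}, right has 5 {K, F, G, S, C}.
    Root Q: left subtree has 1 node {L}, right has 0 { }.
    Root S: left subtree has 3 nodes {K, F, G}, right has 1 {C}.
      Root F: left subtree has 1 node {K}, right has 1 {G}.

L Q K G F C S X D Z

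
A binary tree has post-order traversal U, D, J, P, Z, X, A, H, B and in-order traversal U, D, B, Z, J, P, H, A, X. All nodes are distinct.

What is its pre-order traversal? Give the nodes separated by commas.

The last element of post-order is the root; it splits in-order into left and right subtrees.
Root B: left subtree has 2 nodes {U, D}, right has 6 {Z, J, P, H, A, X}.
  Root D: left subtree has 1 node {U}, right has 0 { }.
  Root H: left subtree has 3 nodes {Z, J, P}, right has 2 {A, X}.
    Root Z: left subtree has 0 nodes { }, right has 2 {J, P}.
      Root P: left subtree has 1 node {J}, right has 0 { }.
    Root A: left subtree has 0 nodes { }, right has 1 {X}.

B, D, U, H, Z, P, J, A, X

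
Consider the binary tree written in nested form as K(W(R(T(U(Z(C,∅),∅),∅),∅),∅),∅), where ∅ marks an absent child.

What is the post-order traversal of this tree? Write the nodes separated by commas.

Post-order visits the left subtree, then the right subtree, then the node.
At K: go left to W.
  At W: go left to R.
    At R: go left to T.
      At T: go left to U.
        At U: go left to Z.
          At Z: go left to C.
            C is a leaf — visit C.
          At Z: no right child.
          Visit Z.
        At U: no right child.
        Visit U.
      At T: no right child.
      Visit T.
    At R: no right child.
    Visit R.
  At W: no right child.
  Visit W.
At K: no right child.
Visit K.

C, Z, U, T, R, W, K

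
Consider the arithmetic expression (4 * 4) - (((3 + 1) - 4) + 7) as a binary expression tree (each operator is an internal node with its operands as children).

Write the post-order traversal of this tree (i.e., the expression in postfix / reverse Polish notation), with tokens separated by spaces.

Post-order on an expression tree gives postfix notation: for each operator, emit left operand, right operand, then the operator.

4 4 * 3 1 + 4 - 7 + -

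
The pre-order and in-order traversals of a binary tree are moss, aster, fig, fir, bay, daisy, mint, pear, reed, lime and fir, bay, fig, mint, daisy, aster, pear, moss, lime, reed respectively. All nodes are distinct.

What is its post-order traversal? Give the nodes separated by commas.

The first element of pre-order is the root; it splits in-order into left and right subtrees.
Root moss: left subtree has 7 nodes {fir, bay, fig, mint, daisy, aster, pear}, right has 2 {lime, reed}.
  Root aster: left subtree has 5 nodes {fir, bay, fig, mint, daisy}, right has 1 {pear}.
    Root fig: left subtree has 2 nodes {fir, bay}, right has 2 {mint, daisy}.
      Root fir: left subtree has 0 nodes { }, right has 1 {bay}.
      Root daisy: left subtree has 1 node {mint}, right has 0 { }.
  Root reed: left subtree has 1 node {lime}, right has 0 { }.

bay, fir, mint, daisy, fig, pear, aster, lime, reed, moss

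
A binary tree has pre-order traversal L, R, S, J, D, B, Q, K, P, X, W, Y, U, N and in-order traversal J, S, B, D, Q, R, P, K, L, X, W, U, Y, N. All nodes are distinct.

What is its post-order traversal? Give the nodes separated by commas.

J, B, Q, D, S, P, K, R, U, N, Y, W, X, L

The first element of pre-order is the root; it splits in-order into left and right subtrees.
Root L: left subtree has 8 nodes {J, S, B, D, Q, R, P, K}, right has 5 {X, W, U, Y, N}.
  Root R: left subtree has 5 nodes {J, S, B, D, Q}, right has 2 {P, K}.
    Root S: left subtree has 1 node {J}, right has 3 {B, D, Q}.
      Root D: left subtree has 1 node {B}, right has 1 {Q}.
    Root K: left subtree has 1 node {P}, right has 0 { }.
  Root X: left subtree has 0 nodes { }, right has 4 {W, U, Y, N}.
    Root W: left subtree has 0 nodes { }, right has 3 {U, Y, N}.
      Root Y: left subtree has 1 node {U}, right has 1 {N}.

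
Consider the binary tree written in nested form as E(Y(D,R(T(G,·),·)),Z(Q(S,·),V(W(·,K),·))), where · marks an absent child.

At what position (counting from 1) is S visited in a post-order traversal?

6

Post-order visits the left subtree, then the right subtree, then the node.
At E: go left to Y.
  At Y: go left to D.
    D is a leaf — visit D.
  At Y: go right to R.
    At R: go left to T.
      At T: go left to G.
        G is a leaf — visit G.
      At T: no right child.
      Visit T.
    At R: no right child.
    Visit R.
  Visit Y.
At E: go right to Z.
  At Z: go left to Q.
    At Q: go left to S.
      S is a leaf — visit S.
    At Q: no right child.
    Visit Q.
  At Z: go right to V.
    At V: go left to W.
      At W: no left child.
      At W: go right to K.
        K is a leaf — visit K.
      Visit W.
    At V: no right child.
    Visit V.
  Visit Z.
Visit E.
Full post-order sequence: D, G, T, R, Y, S, Q, K, W, V, Z, E.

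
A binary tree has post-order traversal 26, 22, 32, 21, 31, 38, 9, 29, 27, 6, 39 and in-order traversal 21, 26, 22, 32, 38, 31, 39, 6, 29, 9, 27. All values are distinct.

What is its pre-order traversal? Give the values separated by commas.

The last element of post-order is the root; it splits in-order into left and right subtrees.
Root 39: left subtree has 6 nodes {21, 26, 22, 32, 38, 31}, right has 4 {6, 29, 9, 27}.
  Root 38: left subtree has 4 nodes {21, 26, 22, 32}, right has 1 {31}.
    Root 21: left subtree has 0 nodes { }, right has 3 {26, 22, 32}.
      Root 32: left subtree has 2 nodes {26, 22}, right has 0 { }.
        Root 22: left subtree has 1 node {26}, right has 0 { }.
  Root 6: left subtree has 0 nodes { }, right has 3 {29, 9, 27}.
    Root 27: left subtree has 2 nodes {29, 9}, right has 0 { }.
      Root 29: left subtree has 0 nodes { }, right has 1 {9}.

39, 38, 21, 32, 22, 26, 31, 6, 27, 29, 9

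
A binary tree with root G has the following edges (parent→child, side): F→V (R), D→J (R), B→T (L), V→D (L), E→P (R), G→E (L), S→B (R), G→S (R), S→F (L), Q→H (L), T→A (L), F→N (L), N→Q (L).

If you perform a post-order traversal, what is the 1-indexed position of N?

Post-order visits the left subtree, then the right subtree, then the node.
At G: go left to E.
  At E: no left child.
  At E: go right to P.
    P is a leaf — visit P.
  Visit E.
At G: go right to S.
  At S: go left to F.
    At F: go left to N.
      At N: go left to Q.
        At Q: go left to H.
          H is a leaf — visit H.
        At Q: no right child.
        Visit Q.
      At N: no right child.
      Visit N.
    At F: go right to V.
      At V: go left to D.
        At D: no left child.
        At D: go right to J.
          J is a leaf — visit J.
        Visit D.
      At V: no right child.
      Visit V.
    Visit F.
  At S: go right to B.
    At B: go left to T.
      At T: go left to A.
        A is a leaf — visit A.
      At T: no right child.
      Visit T.
    At B: no right child.
    Visit B.
  Visit S.
Visit G.
Full post-order sequence: P, E, H, Q, N, J, D, V, F, A, T, B, S, G.

5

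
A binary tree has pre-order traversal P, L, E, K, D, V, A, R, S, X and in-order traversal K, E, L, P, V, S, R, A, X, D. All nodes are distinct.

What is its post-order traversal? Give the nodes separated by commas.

The first element of pre-order is the root; it splits in-order into left and right subtrees.
Root P: left subtree has 3 nodes {K, E, L}, right has 6 {V, S, R, A, X, D}.
  Root L: left subtree has 2 nodes {K, E}, right has 0 { }.
    Root E: left subtree has 1 node {K}, right has 0 { }.
  Root D: left subtree has 5 nodes {V, S, R, A, X}, right has 0 { }.
    Root V: left subtree has 0 nodes { }, right has 4 {S, R, A, X}.
      Root A: left subtree has 2 nodes {S, R}, right has 1 {X}.
        Root R: left subtree has 1 node {S}, right has 0 { }.

K, E, L, S, R, X, A, V, D, P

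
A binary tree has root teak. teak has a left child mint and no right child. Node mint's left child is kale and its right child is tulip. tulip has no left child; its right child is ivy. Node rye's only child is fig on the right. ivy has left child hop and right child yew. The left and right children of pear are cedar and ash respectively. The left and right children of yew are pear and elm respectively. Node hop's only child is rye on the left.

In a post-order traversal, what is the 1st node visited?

kale

Post-order visits the left subtree, then the right subtree, then the node.
At teak: go left to mint.
  At mint: go left to kale.
    kale is a leaf — visit kale.
  At mint: go right to tulip.
    At tulip: no left child.
    At tulip: go right to ivy.
      At ivy: go left to hop.
        At hop: go left to rye.
          At rye: no left child.
          At rye: go right to fig.
            fig is a leaf — visit fig.
          Visit rye.
        At hop: no right child.
        Visit hop.
      At ivy: go right to yew.
        At yew: go left to pear.
          At pear: go left to cedar.
            cedar is a leaf — visit cedar.
          At pear: go right to ash.
            ash is a leaf — visit ash.
          Visit pear.
        At yew: go right to elm.
          elm is a leaf — visit elm.
        Visit yew.
      Visit ivy.
    Visit tulip.
  Visit mint.
At teak: no right child.
Visit teak.
Full post-order sequence: kale, fig, rye, hop, cedar, ash, pear, elm, yew, ivy, tulip, mint, teak.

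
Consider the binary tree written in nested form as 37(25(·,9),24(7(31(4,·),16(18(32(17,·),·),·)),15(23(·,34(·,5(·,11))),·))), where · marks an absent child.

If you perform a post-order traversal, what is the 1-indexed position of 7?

Post-order visits the left subtree, then the right subtree, then the node.
At 37: go left to 25.
  At 25: no left child.
  At 25: go right to 9.
    9 is a leaf — visit 9.
  Visit 25.
At 37: go right to 24.
  At 24: go left to 7.
    At 7: go left to 31.
      At 31: go left to 4.
        4 is a leaf — visit 4.
      At 31: no right child.
      Visit 31.
    At 7: go right to 16.
      At 16: go left to 18.
        At 18: go left to 32.
          At 32: go left to 17.
            17 is a leaf — visit 17.
          At 32: no right child.
          Visit 32.
        At 18: no right child.
        Visit 18.
      At 16: no right child.
      Visit 16.
    Visit 7.
  At 24: go right to 15.
    At 15: go left to 23.
      At 23: no left child.
      At 23: go right to 34.
        At 34: no left child.
        At 34: go right to 5.
          At 5: no left child.
          At 5: go right to 11.
            11 is a leaf — visit 11.
          Visit 5.
        Visit 34.
      Visit 23.
    At 15: no right child.
    Visit 15.
  Visit 24.
Visit 37.
Full post-order sequence: 9, 25, 4, 31, 17, 32, 18, 16, 7, 11, 5, 34, 23, 15, 24, 37.

9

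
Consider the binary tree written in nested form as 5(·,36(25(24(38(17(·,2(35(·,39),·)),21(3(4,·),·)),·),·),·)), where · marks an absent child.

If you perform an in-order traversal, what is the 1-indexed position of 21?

In-order visits the left subtree, then the node, then the right subtree.
At 5: no left child.
Visit 5.
At 5: go right to 36.
  At 36: go left to 25.
    At 25: go left to 24.
      At 24: go left to 38.
        At 38: go left to 17.
          At 17: no left child.
          Visit 17.
          At 17: go right to 2.
            At 2: go left to 35.
              At 35: no left child.
              Visit 35.
              At 35: go right to 39.
                39 is a leaf — visit 39.
            Visit 2.
            At 2: no right child.
        Visit 38.
        At 38: go right to 21.
          At 21: go left to 3.
            At 3: go left to 4.
              4 is a leaf — visit 4.
            Visit 3.
            At 3: no right child.
          Visit 21.
          At 21: no right child.
      Visit 24.
      At 24: no right child.
    Visit 25.
    At 25: no right child.
  Visit 36.
  At 36: no right child.
Full in-order sequence: 5, 17, 35, 39, 2, 38, 4, 3, 21, 24, 25, 36.

9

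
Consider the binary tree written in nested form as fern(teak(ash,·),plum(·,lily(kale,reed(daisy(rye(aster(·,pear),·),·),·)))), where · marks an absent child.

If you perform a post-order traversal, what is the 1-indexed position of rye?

Post-order visits the left subtree, then the right subtree, then the node.
At fern: go left to teak.
  At teak: go left to ash.
    ash is a leaf — visit ash.
  At teak: no right child.
  Visit teak.
At fern: go right to plum.
  At plum: no left child.
  At plum: go right to lily.
    At lily: go left to kale.
      kale is a leaf — visit kale.
    At lily: go right to reed.
      At reed: go left to daisy.
        At daisy: go left to rye.
          At rye: go left to aster.
            At aster: no left child.
            At aster: go right to pear.
              pear is a leaf — visit pear.
            Visit aster.
          At rye: no right child.
          Visit rye.
        At daisy: no right child.
        Visit daisy.
      At reed: no right child.
      Visit reed.
    Visit lily.
  Visit plum.
Visit fern.
Full post-order sequence: ash, teak, kale, pear, aster, rye, daisy, reed, lily, plum, fern.

6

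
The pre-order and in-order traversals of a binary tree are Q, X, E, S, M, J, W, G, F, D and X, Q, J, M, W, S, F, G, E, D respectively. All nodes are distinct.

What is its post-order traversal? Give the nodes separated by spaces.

The first element of pre-order is the root; it splits in-order into left and right subtrees.
Root Q: left subtree has 1 node {X}, right has 8 {J, M, W, S, F, G, E, D}.
  Root E: left subtree has 6 nodes {J, M, W, S, F, G}, right has 1 {D}.
    Root S: left subtree has 3 nodes {J, M, W}, right has 2 {F, G}.
      Root M: left subtree has 1 node {J}, right has 1 {W}.
      Root G: left subtree has 1 node {F}, right has 0 { }.

X J W M F G S D E Q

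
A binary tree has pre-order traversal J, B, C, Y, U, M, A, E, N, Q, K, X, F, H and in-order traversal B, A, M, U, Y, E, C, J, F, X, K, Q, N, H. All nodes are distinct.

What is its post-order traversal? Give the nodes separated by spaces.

A M U E Y C B F X K Q H N J

The first element of pre-order is the root; it splits in-order into left and right subtrees.
Root J: left subtree has 7 nodes {B, A, M, U, Y, E, C}, right has 6 {F, X, K, Q, N, H}.
  Root B: left subtree has 0 nodes { }, right has 6 {A, M, U, Y, E, C}.
    Root C: left subtree has 5 nodes {A, M, U, Y, E}, right has 0 { }.
      Root Y: left subtree has 3 nodes {A, M, U}, right has 1 {E}.
        Root U: left subtree has 2 nodes {A, M}, right has 0 { }.
          Root M: left subtree has 1 node {A}, right has 0 { }.
  Root N: left subtree has 4 nodes {F, X, K, Q}, right has 1 {H}.
    Root Q: left subtree has 3 nodes {F, X, K}, right has 0 { }.
      Root K: left subtree has 2 nodes {F, X}, right has 0 { }.
        Root X: left subtree has 1 node {F}, right has 0 { }.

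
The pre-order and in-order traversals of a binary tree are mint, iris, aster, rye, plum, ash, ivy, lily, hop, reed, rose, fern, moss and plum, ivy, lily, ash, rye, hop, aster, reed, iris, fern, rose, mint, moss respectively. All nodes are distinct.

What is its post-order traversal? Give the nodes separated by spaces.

The first element of pre-order is the root; it splits in-order into left and right subtrees.
Root mint: left subtree has 11 nodes {plum, ivy, lily, ash, rye, hop, aster, reed, iris, fern, rose}, right has 1 {moss}.
  Root iris: left subtree has 8 nodes {plum, ivy, lily, ash, rye, hop, aster, reed}, right has 2 {fern, rose}.
    Root aster: left subtree has 6 nodes {plum, ivy, lily, ash, rye, hop}, right has 1 {reed}.
      Root rye: left subtree has 4 nodes {plum, ivy, lily, ash}, right has 1 {hop}.
        Root plum: left subtree has 0 nodes { }, right has 3 {ivy, lily, ash}.
          Root ash: left subtree has 2 nodes {ivy, lily}, right has 0 { }.
            Root ivy: left subtree has 0 nodes { }, right has 1 {lily}.
    Root rose: left subtree has 1 node {fern}, right has 0 { }.

lily ivy ash plum hop rye reed aster fern rose iris moss mint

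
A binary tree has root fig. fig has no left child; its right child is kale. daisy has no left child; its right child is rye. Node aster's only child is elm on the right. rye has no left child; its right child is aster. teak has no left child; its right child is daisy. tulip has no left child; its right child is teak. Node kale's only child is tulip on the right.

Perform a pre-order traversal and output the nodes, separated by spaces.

fig kale tulip teak daisy rye aster elm

Pre-order visits the node, then its left subtree, then its right subtree.
Visit fig.
At fig: no left child.
At fig: go right to kale.
  Visit kale.
  At kale: no left child.
  At kale: go right to tulip.
    Visit tulip.
    At tulip: no left child.
    At tulip: go right to teak.
      Visit teak.
      At teak: no left child.
      At teak: go right to daisy.
        Visit daisy.
        At daisy: no left child.
        At daisy: go right to rye.
          Visit rye.
          At rye: no left child.
          At rye: go right to aster.
            Visit aster.
            At aster: no left child.
            At aster: go right to elm.
              elm is a leaf — visit elm.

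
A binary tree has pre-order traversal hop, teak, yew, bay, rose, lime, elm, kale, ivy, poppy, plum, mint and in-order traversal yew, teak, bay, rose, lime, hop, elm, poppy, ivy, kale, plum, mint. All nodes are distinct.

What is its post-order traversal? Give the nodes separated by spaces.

yew lime rose bay teak poppy ivy mint plum kale elm hop

The first element of pre-order is the root; it splits in-order into left and right subtrees.
Root hop: left subtree has 5 nodes {yew, teak, bay, rose, lime}, right has 6 {elm, poppy, ivy, kale, plum, mint}.
  Root teak: left subtree has 1 node {yew}, right has 3 {bay, rose, lime}.
    Root bay: left subtree has 0 nodes { }, right has 2 {rose, lime}.
      Root rose: left subtree has 0 nodes { }, right has 1 {lime}.
  Root elm: left subtree has 0 nodes { }, right has 5 {poppy, ivy, kale, plum, mint}.
    Root kale: left subtree has 2 nodes {poppy, ivy}, right has 2 {plum, mint}.
      Root ivy: left subtree has 1 node {poppy}, right has 0 { }.
      Root plum: left subtree has 0 nodes { }, right has 1 {mint}.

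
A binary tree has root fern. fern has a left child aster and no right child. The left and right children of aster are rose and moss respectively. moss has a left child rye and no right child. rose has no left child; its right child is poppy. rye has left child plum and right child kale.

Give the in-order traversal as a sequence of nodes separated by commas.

rose, poppy, aster, plum, rye, kale, moss, fern

In-order visits the left subtree, then the node, then the right subtree.
At fern: go left to aster.
  At aster: go left to rose.
    At rose: no left child.
    Visit rose.
    At rose: go right to poppy.
      poppy is a leaf — visit poppy.
  Visit aster.
  At aster: go right to moss.
    At moss: go left to rye.
      At rye: go left to plum.
        plum is a leaf — visit plum.
      Visit rye.
      At rye: go right to kale.
        kale is a leaf — visit kale.
    Visit moss.
    At moss: no right child.
Visit fern.
At fern: no right child.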